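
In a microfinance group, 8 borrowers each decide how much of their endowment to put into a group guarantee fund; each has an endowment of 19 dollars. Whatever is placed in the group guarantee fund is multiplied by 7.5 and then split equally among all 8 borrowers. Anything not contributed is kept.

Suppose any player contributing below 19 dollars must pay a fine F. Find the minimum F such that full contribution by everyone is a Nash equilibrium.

1.19 dollars

Given the others contribute fully, the best deviation is to contribute 0 (any partial contribution still incurs the fine and gives up units whose private return 0.9375 is below 1).
Deviating from 19 to 0 saves 19 dollars but forfeits the deviator's share of the drop in the group guarantee fund: 7.5/8 × 19 = 17.81.
So the deviation gain is 19 − 17.81 = 1.19, and the fine must be at least 1.19 dollars to wipe it out.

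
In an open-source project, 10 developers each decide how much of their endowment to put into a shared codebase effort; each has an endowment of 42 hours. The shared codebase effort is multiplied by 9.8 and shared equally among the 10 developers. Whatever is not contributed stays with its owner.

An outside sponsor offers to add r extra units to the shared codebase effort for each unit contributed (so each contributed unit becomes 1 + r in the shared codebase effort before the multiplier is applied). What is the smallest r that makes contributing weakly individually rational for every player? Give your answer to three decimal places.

With matching at rate r, one contributed unit becomes (1 + r) in the shared codebase effort and returns 9.8 × (1 + r) / 10 to the contributor.
Setting this equal to 1: 1 + r = 10/9.8 = 1.0204.
So the minimum matching rate is r = 1.0204 − 1 = 0.020.

0.020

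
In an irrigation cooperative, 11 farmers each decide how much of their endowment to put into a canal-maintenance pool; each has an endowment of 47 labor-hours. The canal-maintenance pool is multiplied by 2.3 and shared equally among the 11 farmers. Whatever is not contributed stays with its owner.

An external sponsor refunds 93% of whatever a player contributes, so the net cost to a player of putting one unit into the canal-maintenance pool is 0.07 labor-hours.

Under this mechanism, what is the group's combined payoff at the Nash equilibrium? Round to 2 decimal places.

1669.91 labor-hours

Under the mechanism each unit contributed yields (2.3/11) / 0.07 = 2.9870 back to its contributor per unit of net cost, which exceeds 1, making full contribution the dominant choice for everyone.
At the Nash equilibrium everyone contributes 47. Group total payoff = 11 × (47 × 0.93 + 2.3 × 47) = 1669.91.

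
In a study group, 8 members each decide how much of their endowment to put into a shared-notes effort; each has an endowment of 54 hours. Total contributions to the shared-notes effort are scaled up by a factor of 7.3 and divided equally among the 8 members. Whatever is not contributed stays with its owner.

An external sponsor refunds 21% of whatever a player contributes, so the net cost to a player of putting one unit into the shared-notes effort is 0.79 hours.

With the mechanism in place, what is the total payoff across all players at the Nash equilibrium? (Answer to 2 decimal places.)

3244.32 hours

With the mechanism, a contributed unit returns (7.3/8) / 0.79 = 1.1551 per unit of net cost to the contributor — now above 1 — so contributing fully is weakly dominant for every player.
So the Nash equilibrium is full contribution by all 8; the group earns 8 × (54 × 0.21 + 7.3 × 54) = 3244.32.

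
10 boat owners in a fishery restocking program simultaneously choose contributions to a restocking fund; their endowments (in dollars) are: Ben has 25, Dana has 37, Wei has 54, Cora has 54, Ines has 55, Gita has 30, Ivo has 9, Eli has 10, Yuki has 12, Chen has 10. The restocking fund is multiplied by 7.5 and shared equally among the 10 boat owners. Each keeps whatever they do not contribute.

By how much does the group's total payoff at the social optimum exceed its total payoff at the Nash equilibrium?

1924.00 dollars

The private return per contributed unit is 7.5/10 = 0.7500 < 1 for every player regardless of endowment, so the Nash equilibrium is zero contribution and the group total is Σ E_j = 25 + 37 + 54 + 54 + 55 + 30 + 9 + 10 + 12 + 10 = 296.
Each contributed unit returns 7.500 to the group, so the social optimum is full contribution by everyone: group total = 7.500 × 296 = 2220.00.
Efficiency loss = (7.500 − 1) × 296 = 1924.00.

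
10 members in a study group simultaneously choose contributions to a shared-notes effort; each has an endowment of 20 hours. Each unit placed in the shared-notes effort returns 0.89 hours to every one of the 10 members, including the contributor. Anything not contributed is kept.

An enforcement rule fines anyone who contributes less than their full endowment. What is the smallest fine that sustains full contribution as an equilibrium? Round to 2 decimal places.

2.20 hours

Given the others contribute fully, the best deviation is to contribute 0 (any partial contribution still incurs the fine and gives up units whose private return 0.89 is below 1).
Deviating from 20 to 0 saves 20 hours but forfeits the deviator's share of the drop in the shared-notes effort: 0.89 × 20 = 17.80.
So the deviation gain is 20 − 17.80 = 2.20, and the fine must be at least 2.20 hours to wipe it out.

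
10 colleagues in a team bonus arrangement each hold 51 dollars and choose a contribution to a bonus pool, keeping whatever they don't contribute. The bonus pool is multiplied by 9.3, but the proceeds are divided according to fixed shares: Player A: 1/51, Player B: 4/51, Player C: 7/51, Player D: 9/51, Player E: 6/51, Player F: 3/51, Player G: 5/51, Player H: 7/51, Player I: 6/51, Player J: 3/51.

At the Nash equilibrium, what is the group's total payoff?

Each unit j contributes comes back to j as 9.3 × (j's share), so j prefers to contribute only if that share exceeds 1/9.3 = 0.1075; otherwise keeping the unit dominates.
Player C, Player D, Player E, Player H and Player I clear that bar, contributing 51 each; the remaining 5 contribute 0. Total contributed: 255.
The bonus pool pays out 9.3 × 255 = 2371.50 in total (split across the unequal shares, but the aggregate is all that matters for the group sum).
The 5 free-riders keep 51 each, adding 255. Group total = 255 + 2371.50 = 2626.50.

2626.50 dollars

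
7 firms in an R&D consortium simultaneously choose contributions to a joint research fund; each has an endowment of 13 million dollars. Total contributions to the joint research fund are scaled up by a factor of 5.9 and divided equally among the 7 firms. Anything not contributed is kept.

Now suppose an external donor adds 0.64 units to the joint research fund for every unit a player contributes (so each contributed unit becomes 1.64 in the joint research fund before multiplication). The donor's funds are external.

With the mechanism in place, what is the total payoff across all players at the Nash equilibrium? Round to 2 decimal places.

The effective private return per unit is now 5.9 × 1.64 / 7 = 1.3823 > 1, so every player's dominant strategy flips to full contribution.
So the Nash equilibrium is full contribution by all 7; the group earns 5.9 × 1.64 × 91 = 880.52.

880.52 million dollars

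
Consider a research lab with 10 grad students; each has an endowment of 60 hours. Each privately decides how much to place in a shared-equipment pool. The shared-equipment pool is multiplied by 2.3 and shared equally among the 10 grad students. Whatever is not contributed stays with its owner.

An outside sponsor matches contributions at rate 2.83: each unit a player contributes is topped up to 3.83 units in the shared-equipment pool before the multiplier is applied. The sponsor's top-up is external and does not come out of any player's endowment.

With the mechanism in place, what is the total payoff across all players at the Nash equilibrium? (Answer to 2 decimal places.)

600.00 hours

The effective private return is 2.3 × 3.83 / 10 = 0.8809, which is still under 1, so the mechanism doesn't change anyone's dominant strategy: zero contribution.
Everyone keeps their endowment and the group total is 10 × 60 = 600.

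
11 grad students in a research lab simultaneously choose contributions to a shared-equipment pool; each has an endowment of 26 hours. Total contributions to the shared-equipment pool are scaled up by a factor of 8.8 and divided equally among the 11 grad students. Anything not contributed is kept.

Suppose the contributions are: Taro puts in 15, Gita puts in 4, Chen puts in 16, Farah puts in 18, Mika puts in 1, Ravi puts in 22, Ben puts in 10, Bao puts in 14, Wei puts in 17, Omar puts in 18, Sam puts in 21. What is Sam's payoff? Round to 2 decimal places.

Total contributed: 15 + 4 + 16 + 18 + 1 + 22 + 10 + 14 + 17 + 18 + 21 = 156.
Each receives 8.8 × 156 / 11 = 124.80 from the shared-equipment pool.
Sam keeps 26 − 21 = 5, so Sam's payoff is 5 + 124.80 = 129.80.

129.80 hours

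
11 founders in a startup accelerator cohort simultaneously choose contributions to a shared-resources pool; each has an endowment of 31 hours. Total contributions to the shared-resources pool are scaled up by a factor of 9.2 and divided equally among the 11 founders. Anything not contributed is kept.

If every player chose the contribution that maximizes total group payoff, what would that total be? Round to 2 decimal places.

3137.20 hours

Each contributed unit returns 9.200 to the group as a whole (0.8364 to each of 11 players), which exceeds 1, so the social optimum is full contribution: group total = 9.200 × 341 = 3137.20.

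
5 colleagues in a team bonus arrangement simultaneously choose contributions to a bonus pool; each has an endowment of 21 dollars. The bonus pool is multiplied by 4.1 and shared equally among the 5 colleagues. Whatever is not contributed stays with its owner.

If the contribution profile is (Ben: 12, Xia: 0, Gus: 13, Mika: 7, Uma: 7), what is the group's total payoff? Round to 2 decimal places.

225.90 dollars

Total contributed: 12 + 0 + 13 + 7 + 7 = 39; total kept: 5 × 21 − 39 = 66.
The bonus pool pays out 4.1 × 39 = 159.90 in aggregate.
Group total = 66 + 159.90 = 225.90.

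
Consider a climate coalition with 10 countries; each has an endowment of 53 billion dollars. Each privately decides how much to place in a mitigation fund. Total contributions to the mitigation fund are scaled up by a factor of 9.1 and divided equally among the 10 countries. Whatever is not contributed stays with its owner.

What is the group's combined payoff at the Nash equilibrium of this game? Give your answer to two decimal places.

Each contributed unit returns 9.1/10 = 0.9100 to its contributor — below 1 — so contributing 0 is dominant for every player. At the Nash equilibrium everyone keeps their 53, and the group total is 10 × 53 = 530.

530.00 billion dollars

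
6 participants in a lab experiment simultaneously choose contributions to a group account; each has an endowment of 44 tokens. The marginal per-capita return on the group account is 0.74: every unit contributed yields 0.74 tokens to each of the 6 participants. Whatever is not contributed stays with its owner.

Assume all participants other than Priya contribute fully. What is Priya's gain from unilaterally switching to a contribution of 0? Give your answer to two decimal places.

11.44 tokens

Switching from a contribution of 44 to 0 lets Priya keep an extra 44 tokens, but lowers the group account by 44, which costs Priya their own share of that drop: 0.74 × 44 = 32.56.
Net gain = 44 − 32.56 = 11.44. The private return per contributed unit (0.74) is below 1, so free-riding is indeed the best response regardless of what the others do.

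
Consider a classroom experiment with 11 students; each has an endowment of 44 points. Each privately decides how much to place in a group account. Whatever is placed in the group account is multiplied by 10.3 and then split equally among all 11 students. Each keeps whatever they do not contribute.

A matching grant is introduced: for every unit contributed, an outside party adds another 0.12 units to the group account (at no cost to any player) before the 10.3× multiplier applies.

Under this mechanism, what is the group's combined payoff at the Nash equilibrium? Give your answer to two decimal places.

5583.42 points

Under the mechanism each unit contributed yields 10.3 × 1.12 / 11 = 1.0487 back to its contributor per unit of net cost, which exceeds 1, making full contribution the dominant choice for everyone.
At the Nash equilibrium everyone contributes 44. Group total payoff = 10.3 × 1.12 × 484 = 5583.42.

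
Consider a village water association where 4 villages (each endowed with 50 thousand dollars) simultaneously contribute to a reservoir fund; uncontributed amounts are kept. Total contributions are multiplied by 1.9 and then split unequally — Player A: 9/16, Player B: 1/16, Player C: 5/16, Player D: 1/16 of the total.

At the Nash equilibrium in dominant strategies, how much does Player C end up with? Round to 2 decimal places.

Player j's private return per contributed unit is 1.9 × (j's share). Contributing is weakly dominant for j when that share is at least 1/1.9 = 0.5263, and contributing 0 is dominant otherwise.
Player A alone (share 9/16) is above the threshold, contributing 50; the remaining 3 contribute 0. Total contributed: 50.
Player C keeps 50 and receives 1.9 × 50 × 5/16 = 29.69 from the reservoir fund, for a payoff of 79.69.

79.69 thousand dollars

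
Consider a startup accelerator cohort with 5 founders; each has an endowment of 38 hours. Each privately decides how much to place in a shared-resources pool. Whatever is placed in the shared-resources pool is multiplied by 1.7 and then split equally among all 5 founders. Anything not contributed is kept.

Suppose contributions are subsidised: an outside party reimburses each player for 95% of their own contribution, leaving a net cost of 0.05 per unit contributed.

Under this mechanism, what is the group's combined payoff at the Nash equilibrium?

With the mechanism, a contributed unit returns (1.7/5) / 0.05 = 6.8000 per unit of net cost to the contributor — now above 1 — so contributing fully is weakly dominant for every player.
So the Nash equilibrium is full contribution by all 5; the group earns 5 × (38 × 0.95 + 1.7 × 38) = 503.50.

503.50 hours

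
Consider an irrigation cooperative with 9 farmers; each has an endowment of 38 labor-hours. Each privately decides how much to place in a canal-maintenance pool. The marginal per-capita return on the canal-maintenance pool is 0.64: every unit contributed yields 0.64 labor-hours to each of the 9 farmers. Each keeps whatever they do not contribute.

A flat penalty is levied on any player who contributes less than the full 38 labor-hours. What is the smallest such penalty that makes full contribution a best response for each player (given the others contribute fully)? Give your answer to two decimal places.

13.68 labor-hours

Given the others contribute fully, the best deviation is to contribute 0 (any partial contribution still incurs the fine and gives up units whose private return 0.64 is below 1).
Deviating from 38 to 0 saves 38 labor-hours but forfeits the deviator's share of the drop in the canal-maintenance pool: 0.64 × 38 = 24.32.
So the deviation gain is 38 − 24.32 = 13.68, and the fine must be at least 13.68 labor-hours to wipe it out.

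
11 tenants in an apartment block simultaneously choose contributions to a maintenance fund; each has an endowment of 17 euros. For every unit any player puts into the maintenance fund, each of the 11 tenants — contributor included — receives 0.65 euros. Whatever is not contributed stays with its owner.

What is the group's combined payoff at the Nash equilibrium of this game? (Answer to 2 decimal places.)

The private return per contributed unit is 0.65 < 1, so contributing 0 is dominant for every player. At the Nash equilibrium everyone keeps their 17, and the group total is 11 × 17 = 187.

187.00 euros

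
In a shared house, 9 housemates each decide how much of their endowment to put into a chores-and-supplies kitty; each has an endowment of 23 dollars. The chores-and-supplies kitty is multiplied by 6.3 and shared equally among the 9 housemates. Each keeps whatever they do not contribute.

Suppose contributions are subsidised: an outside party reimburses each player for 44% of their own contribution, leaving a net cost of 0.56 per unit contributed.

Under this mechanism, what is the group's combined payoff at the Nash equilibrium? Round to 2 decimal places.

1395.18 dollars

Under the mechanism each unit contributed yields (6.3/9) / 0.56 = 1.2500 back to its contributor per unit of net cost, which exceeds 1, making full contribution the dominant choice for everyone.
So the Nash equilibrium is full contribution by all 9; the group earns 9 × (23 × 0.44 + 6.3 × 23) = 1395.18.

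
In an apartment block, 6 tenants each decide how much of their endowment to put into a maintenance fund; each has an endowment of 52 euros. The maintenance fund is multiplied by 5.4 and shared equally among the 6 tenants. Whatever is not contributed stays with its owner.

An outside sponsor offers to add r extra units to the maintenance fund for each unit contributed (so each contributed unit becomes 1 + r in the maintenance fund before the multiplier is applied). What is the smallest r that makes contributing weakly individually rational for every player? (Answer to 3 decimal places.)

0.111

With matching at rate r, one contributed unit becomes (1 + r) in the maintenance fund and returns 5.4 × (1 + r) / 6 to the contributor.
Setting this equal to 1: 1 + r = 6/5.4 = 1.1111.
So the minimum matching rate is r = 1.1111 − 1 = 0.111.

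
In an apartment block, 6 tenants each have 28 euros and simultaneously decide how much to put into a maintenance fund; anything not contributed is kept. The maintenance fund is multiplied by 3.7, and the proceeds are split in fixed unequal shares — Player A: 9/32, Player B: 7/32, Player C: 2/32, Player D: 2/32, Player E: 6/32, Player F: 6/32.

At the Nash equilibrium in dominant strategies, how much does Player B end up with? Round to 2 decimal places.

Player j's private return per contributed unit is 3.7 × (j's share). Contributing is weakly dominant for j when that share is at least 1/3.7 = 0.2703, and contributing 0 is dominant otherwise.
Only Player A (9/32) clears that bar, contributing 28; the remaining 5 contribute 0. Total contributed: 28.
Player B keeps 28 and receives 3.7 × 28 × 7/32 = 22.66 from the maintenance fund, for a payoff of 50.66.

50.66 euros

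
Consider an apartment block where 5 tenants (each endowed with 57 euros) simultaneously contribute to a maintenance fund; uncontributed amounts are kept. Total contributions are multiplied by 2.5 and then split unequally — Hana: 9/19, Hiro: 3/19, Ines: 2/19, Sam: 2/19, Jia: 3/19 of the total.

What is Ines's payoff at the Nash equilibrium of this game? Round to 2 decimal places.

Each unit j contributes comes back to j as 2.5 × (j's share), so j prefers to contribute only if that share exceeds 1/2.5 = 0.4000; otherwise keeping the unit dominates.
Only Hana (9/19) clears that bar, contributing 57; the remaining 4 contribute 0. Total contributed: 57.
Ines keeps 57 and receives 2.5 × 57 × 2/19 = 15.00 from the maintenance fund, for a payoff of 72.00.

72.00 euros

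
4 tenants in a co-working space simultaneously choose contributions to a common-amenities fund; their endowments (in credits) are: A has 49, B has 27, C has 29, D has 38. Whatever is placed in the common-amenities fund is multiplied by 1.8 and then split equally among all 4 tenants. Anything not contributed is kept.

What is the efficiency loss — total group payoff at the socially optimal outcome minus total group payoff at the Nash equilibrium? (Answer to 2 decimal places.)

114.40 credits

The private return per contributed unit is 1.8/4 = 0.4500 < 1 for every player regardless of endowment, so the Nash equilibrium is zero contribution and the group total is Σ E_j = 49 + 27 + 29 + 38 = 143.
Each contributed unit returns 1.800 to the group, so the social optimum is full contribution by everyone: group total = 1.800 × 143 = 257.40.
Efficiency loss = (1.800 − 1) × 143 = 114.40.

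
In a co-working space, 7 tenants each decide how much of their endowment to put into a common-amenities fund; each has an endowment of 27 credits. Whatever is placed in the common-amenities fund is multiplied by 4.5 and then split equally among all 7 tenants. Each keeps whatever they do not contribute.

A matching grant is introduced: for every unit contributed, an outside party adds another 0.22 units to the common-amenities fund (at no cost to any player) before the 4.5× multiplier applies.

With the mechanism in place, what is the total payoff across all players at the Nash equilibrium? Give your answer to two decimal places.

The effective private return is 4.5 × 1.22 / 7 = 0.7843, which is still under 1, so the mechanism doesn't change anyone's dominant strategy: zero contribution.
Everyone keeps their endowment and the group total is 7 × 27 = 189.

189.00 credits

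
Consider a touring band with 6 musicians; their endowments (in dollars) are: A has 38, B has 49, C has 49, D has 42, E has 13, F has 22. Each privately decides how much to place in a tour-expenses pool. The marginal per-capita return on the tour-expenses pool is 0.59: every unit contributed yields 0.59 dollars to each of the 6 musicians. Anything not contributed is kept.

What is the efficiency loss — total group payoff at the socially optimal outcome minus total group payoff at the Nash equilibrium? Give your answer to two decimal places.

The private return per contributed unit is 0.59 < 1 for everyone, so the Nash equilibrium is zero contribution and the group total is Σ E_j = 38 + 49 + 49 + 42 + 13 + 22 = 213.
Each contributed unit returns 3.540 to the group, so the social optimum is full contribution by everyone: group total = 3.540 × 213 = 754.02.
Efficiency loss = (3.540 − 1) × 213 = 541.02.

541.02 dollars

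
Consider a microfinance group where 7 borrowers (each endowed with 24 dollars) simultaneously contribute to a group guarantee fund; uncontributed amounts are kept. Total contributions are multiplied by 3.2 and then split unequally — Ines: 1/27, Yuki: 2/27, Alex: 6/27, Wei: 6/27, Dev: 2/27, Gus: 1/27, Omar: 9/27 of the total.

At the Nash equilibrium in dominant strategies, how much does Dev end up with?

Player j's private return per contributed unit is 3.2 × (j's share). Contributing is weakly dominant for j when that share is at least 1/3.2 = 0.3125, and contributing 0 is dominant otherwise.
The only share above 0.3125 is Omar's 9/27, contributing 24; the remaining 6 contribute 0. Total contributed: 24.
Dev keeps 24 and receives 3.2 × 24 × 2/27 = 5.69 from the group guarantee fund, for a payoff of 29.69.

29.69 dollars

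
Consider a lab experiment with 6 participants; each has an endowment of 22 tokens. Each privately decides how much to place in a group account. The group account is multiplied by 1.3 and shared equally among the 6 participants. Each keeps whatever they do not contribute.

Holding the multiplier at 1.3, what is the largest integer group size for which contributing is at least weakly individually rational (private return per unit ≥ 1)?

Private return per unit is 1.3/(group size), which is ≥ 1 whenever the group size is ≤ 1.3.
The largest such integer is 1.

1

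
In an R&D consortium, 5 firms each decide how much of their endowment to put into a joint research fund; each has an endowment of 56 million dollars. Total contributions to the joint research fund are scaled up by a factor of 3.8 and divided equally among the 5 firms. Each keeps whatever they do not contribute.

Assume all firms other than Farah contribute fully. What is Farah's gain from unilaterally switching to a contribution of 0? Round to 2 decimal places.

13.44 million dollars

Switching from a contribution of 56 to 0 lets Farah keep an extra 56 million dollars, but lowers the joint research fund by 56, which costs Farah their own share of that drop: 3.8/5 × 56 = 42.56.
Net gain = 56 − 42.56 = 13.44. The private return per contributed unit (0.7600) is below 1, so free-riding is indeed the best response regardless of what the others do.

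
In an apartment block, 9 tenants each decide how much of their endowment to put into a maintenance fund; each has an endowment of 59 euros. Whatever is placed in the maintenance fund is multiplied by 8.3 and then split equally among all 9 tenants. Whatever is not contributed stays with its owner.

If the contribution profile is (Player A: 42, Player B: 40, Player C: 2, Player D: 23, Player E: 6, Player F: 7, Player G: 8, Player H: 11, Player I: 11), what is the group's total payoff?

1626.00 euros

Total contributed: 42 + 40 + 2 + 23 + 6 + 7 + 8 + 11 + 11 = 150; total kept: 9 × 59 − 150 = 381.
The maintenance fund pays out 8.3 × 150 = 1245.00 in aggregate.
Group total = 381 + 1245.00 = 1626.00.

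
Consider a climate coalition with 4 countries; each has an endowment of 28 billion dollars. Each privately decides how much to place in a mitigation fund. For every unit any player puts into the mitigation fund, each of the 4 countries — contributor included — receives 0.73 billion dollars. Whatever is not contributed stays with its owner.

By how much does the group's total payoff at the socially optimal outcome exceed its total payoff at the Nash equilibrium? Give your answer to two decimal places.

215.04 billion dollars

The private return per contributed unit is 0.73 < 1, so contributing 0 is dominant for every player. At the Nash equilibrium everyone keeps their 28, and the group total is 4 × 28 = 112.
Each contributed unit returns 2.920 to the group as a whole (0.73 to each of 4 players), which exceeds 1, so the social optimum is full contribution: group total = 2.920 × 112 = 327.04.
Efficiency loss = 327.04 − 112 = 215.04.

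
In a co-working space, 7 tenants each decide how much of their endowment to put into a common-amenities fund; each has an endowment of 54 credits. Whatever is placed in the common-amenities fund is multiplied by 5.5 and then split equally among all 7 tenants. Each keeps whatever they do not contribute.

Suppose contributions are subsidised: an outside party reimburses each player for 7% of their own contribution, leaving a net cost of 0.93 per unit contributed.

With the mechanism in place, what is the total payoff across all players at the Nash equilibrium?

378.00 credits

The effective private return is (5.5/7) / 0.93 = 0.8449, which is still under 1, so the mechanism doesn't change anyone's dominant strategy: zero contribution.
Everyone keeps their endowment and the group total is 7 × 54 = 378.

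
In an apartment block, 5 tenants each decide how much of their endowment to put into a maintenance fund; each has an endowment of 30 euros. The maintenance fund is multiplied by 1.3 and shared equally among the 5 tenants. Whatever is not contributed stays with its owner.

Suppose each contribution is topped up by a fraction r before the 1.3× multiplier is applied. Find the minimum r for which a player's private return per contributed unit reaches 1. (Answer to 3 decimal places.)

2.846

With matching at rate r, one contributed unit becomes (1 + r) in the maintenance fund and returns 1.3 × (1 + r) / 5 to the contributor.
Setting this equal to 1: 1 + r = 5/1.3 = 3.8462.
So the minimum matching rate is r = 3.8462 − 1 = 2.846.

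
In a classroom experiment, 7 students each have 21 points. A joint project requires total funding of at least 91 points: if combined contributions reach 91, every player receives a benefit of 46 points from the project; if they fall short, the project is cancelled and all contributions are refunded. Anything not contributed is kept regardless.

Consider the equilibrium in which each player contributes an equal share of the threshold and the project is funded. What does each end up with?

Equal share of the threshold: 91/7 = 13.
At this profile no one gains by cutting their contribution: any cut drops the total below 91, the project is cancelled, contributions are refunded, and the deviator ends with 21, which is less than 21 − 13 + 46 = 54. Contributing more than 13 just wastes the excess. So contributing exactly 13 is a best response.
Each player's payoff: 21 − 13 + 46 = 54.

54 points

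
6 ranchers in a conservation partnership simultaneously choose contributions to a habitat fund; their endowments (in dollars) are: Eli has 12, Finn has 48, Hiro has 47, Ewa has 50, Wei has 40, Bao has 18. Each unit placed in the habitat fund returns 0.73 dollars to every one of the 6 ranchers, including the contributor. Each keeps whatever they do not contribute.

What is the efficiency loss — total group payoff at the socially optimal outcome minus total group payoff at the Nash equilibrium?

The private return per contributed unit is 0.73 < 1 for everyone, so the Nash equilibrium is zero contribution and the group total is Σ E_j = 12 + 48 + 47 + 50 + 40 + 18 = 215.
Each contributed unit returns 4.380 to the group, so the social optimum is full contribution by everyone: group total = 4.380 × 215 = 941.70.
Efficiency loss = (4.380 − 1) × 215 = 726.70.

726.70 dollars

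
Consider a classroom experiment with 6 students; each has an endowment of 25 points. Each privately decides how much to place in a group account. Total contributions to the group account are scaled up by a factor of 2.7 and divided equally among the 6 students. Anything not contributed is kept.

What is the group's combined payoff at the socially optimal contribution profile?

Each contributed unit returns 2.700 to the group as a whole (0.4500 to each of 6 players), which exceeds 1, so the social optimum is full contribution: group total = 2.700 × 150 = 405.00.

405.00 points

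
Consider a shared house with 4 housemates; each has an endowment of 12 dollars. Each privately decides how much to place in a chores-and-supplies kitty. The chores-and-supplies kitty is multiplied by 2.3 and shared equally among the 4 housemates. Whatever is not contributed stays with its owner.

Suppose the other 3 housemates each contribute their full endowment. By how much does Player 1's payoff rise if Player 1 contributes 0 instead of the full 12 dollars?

5.10 dollars

Switching from a contribution of 12 to 0 lets Player 1 keep an extra 12 dollars, but lowers the chores-and-supplies kitty by 12, which costs Player 1 their own share of that drop: 2.3/4 × 12 = 6.90.
Net gain = 12 − 6.90 = 5.10. The private return per contributed unit (0.5750) is below 1, so free-riding is indeed the best response regardless of what the others do.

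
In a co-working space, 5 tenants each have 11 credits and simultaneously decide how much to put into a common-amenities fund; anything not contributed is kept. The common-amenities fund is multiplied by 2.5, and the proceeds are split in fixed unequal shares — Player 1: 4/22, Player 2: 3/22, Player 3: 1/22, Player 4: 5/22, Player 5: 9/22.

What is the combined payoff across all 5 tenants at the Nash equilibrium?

71.50 credits

Each unit j contributes comes back to j as 2.5 × (j's share), so j prefers to contribute only if that share exceeds 1/2.5 = 0.4000; otherwise keeping the unit dominates.
The only share above 0.4000 is Player 5's 9/22, contributing 11; the remaining 4 contribute 0. Total contributed: 11.
The common-amenities fund pays out 2.5 × 11 = 27.50 in total (split across the unequal shares, but the aggregate is all that matters for the group sum).
The 4 free-riders keep 11 each, adding 44. Group total = 44 + 27.50 = 71.50.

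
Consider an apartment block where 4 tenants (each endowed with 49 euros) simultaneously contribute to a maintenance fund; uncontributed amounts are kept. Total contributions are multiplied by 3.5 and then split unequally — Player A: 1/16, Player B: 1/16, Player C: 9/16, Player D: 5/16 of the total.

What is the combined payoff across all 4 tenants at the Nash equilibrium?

441.00 euros

Each unit j contributes comes back to j as 3.5 × (j's share), so j prefers to contribute only if that share exceeds 1/3.5 = 0.2857; otherwise keeping the unit dominates.
Player C and Player D are above the threshold, contributing 49 each; the remaining 2 contribute 0. Total contributed: 98.
The maintenance fund pays out 3.5 × 98 = 343.00 in total (split across the unequal shares, but the aggregate is all that matters for the group sum).
The 2 free-riders keep 49 each, adding 98. Group total = 98 + 343.00 = 441.00.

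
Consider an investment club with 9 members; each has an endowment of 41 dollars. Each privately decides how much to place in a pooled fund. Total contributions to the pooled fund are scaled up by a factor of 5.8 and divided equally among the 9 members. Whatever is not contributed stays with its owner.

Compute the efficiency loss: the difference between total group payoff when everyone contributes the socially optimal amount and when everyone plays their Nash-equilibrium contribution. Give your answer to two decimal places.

1771.20 dollars

Each contributed unit returns 5.8/9 = 0.6444 to its contributor — below 1 — so contributing 0 is dominant for every player. At the Nash equilibrium everyone keeps their 41, and the group total is 9 × 41 = 369.
Each contributed unit returns 5.800 to the group as a whole (0.6444 to each of 9 players), which exceeds 1, so the social optimum is full contribution: group total = 5.800 × 369 = 2140.20.
Efficiency loss = 2140.20 − 369 = 1771.20.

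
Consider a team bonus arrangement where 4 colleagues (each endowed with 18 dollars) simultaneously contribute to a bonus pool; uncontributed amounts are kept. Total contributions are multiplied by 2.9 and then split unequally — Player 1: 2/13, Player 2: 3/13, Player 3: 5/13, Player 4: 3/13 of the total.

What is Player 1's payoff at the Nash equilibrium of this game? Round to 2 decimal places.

26.03 dollars

Player j's private return per contributed unit is 2.9 × (j's share). Contributing is weakly dominant for j when that share is at least 1/2.9 = 0.3448, and contributing 0 is dominant otherwise.
Only Player 3 (5/13) clears that bar, contributing 18; the remaining 3 contribute 0. Total contributed: 18.
Player 1 keeps 18 and receives 2.9 × 18 × 2/13 = 8.03 from the bonus pool, for a payoff of 26.03.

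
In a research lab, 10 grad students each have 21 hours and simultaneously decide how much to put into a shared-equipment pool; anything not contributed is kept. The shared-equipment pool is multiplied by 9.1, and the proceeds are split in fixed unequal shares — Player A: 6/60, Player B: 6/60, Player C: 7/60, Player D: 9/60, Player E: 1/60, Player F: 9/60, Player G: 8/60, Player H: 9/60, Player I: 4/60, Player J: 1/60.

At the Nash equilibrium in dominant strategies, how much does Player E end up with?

Player j's private return per contributed unit is 9.1 × (j's share). Contributing is weakly dominant for j when that share is at least 1/9.1 = 0.1099, and contributing 0 is dominant otherwise.
Player C, Player D, Player F, Player G and Player H are above the threshold, contributing 21 each; the remaining 5 contribute 0. Total contributed: 105.
Player E keeps 21 and receives 9.1 × 105 × 1/60 = 15.93 from the shared-equipment pool, for a payoff of 36.93.

36.93 hours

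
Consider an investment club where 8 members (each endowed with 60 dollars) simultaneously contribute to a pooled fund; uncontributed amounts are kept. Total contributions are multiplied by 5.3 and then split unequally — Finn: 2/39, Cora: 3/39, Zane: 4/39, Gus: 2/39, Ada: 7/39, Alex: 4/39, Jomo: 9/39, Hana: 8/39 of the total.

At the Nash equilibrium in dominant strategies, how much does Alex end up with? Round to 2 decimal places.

Each unit j contributes comes back to j as 5.3 × (j's share), so j prefers to contribute only if that share exceeds 1/5.3 = 0.1887; otherwise keeping the unit dominates.
Jomo and Hana clear that bar, contributing 60 each; the remaining 6 contribute 0. Total contributed: 120.
Alex keeps 60 and receives 5.3 × 120 × 4/39 = 65.23 from the pooled fund, for a payoff of 125.23.

125.23 dollars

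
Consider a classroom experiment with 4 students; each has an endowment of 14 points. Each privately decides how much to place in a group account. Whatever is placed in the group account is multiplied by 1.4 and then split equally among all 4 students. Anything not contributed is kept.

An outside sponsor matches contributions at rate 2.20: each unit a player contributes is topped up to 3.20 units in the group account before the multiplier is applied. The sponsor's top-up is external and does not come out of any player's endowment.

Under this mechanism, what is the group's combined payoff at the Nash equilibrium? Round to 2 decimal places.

The effective private return per unit is now 1.4 × 3.20 / 4 = 1.1200 > 1, so every player's dominant strategy flips to full contribution.
At the Nash equilibrium everyone contributes 14. Group total payoff = 1.4 × 3.20 × 56 = 250.88.

250.88 points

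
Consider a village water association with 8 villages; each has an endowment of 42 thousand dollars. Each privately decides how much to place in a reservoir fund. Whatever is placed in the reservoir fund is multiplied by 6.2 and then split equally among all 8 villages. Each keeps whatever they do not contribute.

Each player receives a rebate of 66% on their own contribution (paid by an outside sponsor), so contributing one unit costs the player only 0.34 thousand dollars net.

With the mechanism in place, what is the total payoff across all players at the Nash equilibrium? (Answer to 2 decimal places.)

2304.96 thousand dollars

With the mechanism, a contributed unit returns (6.2/8) / 0.34 = 2.2794 per unit of net cost to the contributor — now above 1 — so contributing fully is weakly dominant for every player.
At the Nash equilibrium everyone contributes 42. Group total payoff = 8 × (42 × 0.66 + 6.2 × 42) = 2304.96.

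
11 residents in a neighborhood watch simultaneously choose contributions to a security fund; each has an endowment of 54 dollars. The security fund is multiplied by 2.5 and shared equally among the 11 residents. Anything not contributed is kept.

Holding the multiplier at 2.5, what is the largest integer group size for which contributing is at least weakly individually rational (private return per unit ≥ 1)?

2

Private return per unit is 2.5/(group size), which is ≥ 1 whenever the group size is ≤ 2.5.
The largest such integer is 2.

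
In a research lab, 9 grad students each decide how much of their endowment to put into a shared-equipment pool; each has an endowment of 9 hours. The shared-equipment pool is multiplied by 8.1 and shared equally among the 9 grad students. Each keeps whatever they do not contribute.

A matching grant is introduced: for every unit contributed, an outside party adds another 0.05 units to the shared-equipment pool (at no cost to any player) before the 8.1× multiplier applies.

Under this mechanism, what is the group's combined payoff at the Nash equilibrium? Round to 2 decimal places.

The effective private return is 8.1 × 1.05 / 9 = 0.9450, which is still under 1, so the mechanism doesn't change anyone's dominant strategy: zero contribution.
At the Nash equilibrium no one contributes; group total payoff = 9 × 9 = 81.

81.00 hours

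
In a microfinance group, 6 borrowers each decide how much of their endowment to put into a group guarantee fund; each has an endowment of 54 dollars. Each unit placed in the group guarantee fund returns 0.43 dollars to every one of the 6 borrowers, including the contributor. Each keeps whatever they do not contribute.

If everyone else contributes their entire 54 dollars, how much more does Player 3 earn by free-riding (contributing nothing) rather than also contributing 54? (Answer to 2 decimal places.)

Switching from a contribution of 54 to 0 lets Player 3 keep an extra 54 dollars, but lowers the group guarantee fund by 54, which costs Player 3 their own share of that drop: 0.43 × 54 = 23.22.
Net gain = 54 − 23.22 = 30.78. The private return per contributed unit (0.43) is below 1, so free-riding is indeed the best response regardless of what the others do.

30.78 dollars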